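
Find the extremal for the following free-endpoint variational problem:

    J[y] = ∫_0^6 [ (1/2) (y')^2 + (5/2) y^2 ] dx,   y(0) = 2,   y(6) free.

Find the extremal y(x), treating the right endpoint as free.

The Lagrangian L = (1/2) (y')^2 + (5/2) y^2 gives
    ∂L/∂y = 5 y,   ∂L/∂y' = y'.
Euler-Lagrange: y'' − 5 y = 0.
With k = sqrt(5), the general solution is
    y(x) = A cosh(sqrt(5) x) + B sinh(sqrt(5) x).
Fixed left endpoint y(0) = 2 ⇒ A = 2.
The right endpoint x = 6 is free, so the natural (transversality) condition is ∂L/∂y' |_{x=6} = 0, i.e. y'(6) = 0.
Compute y'(x) = A k sinh(k x) + B k cosh(k x), so
    y'(6) = A k sinh(k·6) + B k cosh(k·6) = 0
    ⇒ B = −A tanh(k·6) = − 2 tanh(sqrt(5)·6).
Therefore the extremal is
    y(x) = 2 cosh(sqrt(5) x) − 2 tanh(sqrt(5)·6) sinh(sqrt(5) x).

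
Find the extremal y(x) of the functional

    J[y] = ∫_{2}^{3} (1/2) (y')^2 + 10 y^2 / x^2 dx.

The Lagrangian is L = (1/2) (y')^2 + 10 y^2 / x^2.
Compute ∂L/∂y = 20y/x^2, ∂L/∂y' = y'.
The Euler-Lagrange equation d/dx(∂L/∂y') − ∂L/∂y = 0 reduces to
    y'' − 20/x^2 · y = 0  (x > 0).
Its general solution is
    y(x) = A x^5 + B x^(-4),
with A, B fixed by the endpoint conditions.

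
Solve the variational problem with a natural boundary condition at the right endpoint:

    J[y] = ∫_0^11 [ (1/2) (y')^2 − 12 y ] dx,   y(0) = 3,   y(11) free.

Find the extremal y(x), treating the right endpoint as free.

The Lagrangian L = (1/2) (y')^2 − 12 y gives
    ∂L/∂y = −12,   ∂L/∂y' = y'.
Euler-Lagrange: d/dx(y') − (−12) = 0, i.e. y'' + 12 = 0, so
    y(x) = −(12/2) x^2 + C1 x + C2.
Fixed left endpoint y(0) = 3 ⇒ C2 = 3.
The right endpoint x = 11 is free, so the natural (transversality) condition is ∂L/∂y' |_{x=11} = 0, i.e. y'(11) = 0.
Compute y'(x) = −12 x + C1, so y'(11) = −132 + C1 = 0 ⇒ C1 = 132.
Therefore the extremal is
    y(x) = −6 x^2 + 132 x + 3.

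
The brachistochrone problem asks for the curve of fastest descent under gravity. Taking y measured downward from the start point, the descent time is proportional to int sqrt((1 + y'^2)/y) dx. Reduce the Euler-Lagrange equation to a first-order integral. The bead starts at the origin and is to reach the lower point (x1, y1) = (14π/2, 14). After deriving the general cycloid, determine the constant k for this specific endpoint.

The Lagrangian L = sqrt((1 + y'^2) / y) has no explicit x dependence, so the Beltrami identity applies:
    L − y' ∂L/∂y' = C.
Compute ∂L/∂y' = y' / sqrt(y (1 + y'^2)).
Substitute:
    sqrt((1 + y'^2)/y) − y'·y' / sqrt(y (1 + y'^2))
    = (1 + y'^2) / sqrt(y (1 + y'^2)) − y'^2 / sqrt(y (1 + y'^2))
    = 1 / sqrt(y (1 + y'^2)) = C.
Squaring and rearranging gives the first integral
    y (1 + y'^2) = 1/C^2 =: k   (constant).
Solving this first-order ODE by the substitution
    y = (k/2)(1 − cos θ)
yields the cycloid parameterisation
    x(θ) = (k/2)(θ − sin θ),   y(θ) = (k/2)(1 − cos θ).
The constant k is fixed by the endpoint condition.
Now fit the given lower endpoint (x1, y1) = (14π/2, 14). At the bottom of the first arch (θ = π), the parametric equations give
    y(π) = (k/2)(1 − cos π) = k,
    x(π) = (k/2)(π − sin π) = kπ/2.
Matching y(π) = 14 gives k = 14, consistent with x(π) = 14π/2. Therefore the specific cycloid is
    x(θ) = (14/2)(θ − sin θ),   y(θ) = (14/2)(1 − cos θ).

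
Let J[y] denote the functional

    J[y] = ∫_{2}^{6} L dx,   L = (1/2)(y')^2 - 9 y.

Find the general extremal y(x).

The Lagrangian is L = (1/2)(y')^2 - 9 y.
∂L/∂y = -9.
∂L/∂y' = y'.
The Euler-Lagrange equation d/dx(∂L/∂y') − ∂L/∂y = 0 becomes:
    y'' + 9 = 0
General solution: y(x) = -(9/2) x^2 + A x + B, where A and B are arbitrary constants fixed by the endpoint conditions.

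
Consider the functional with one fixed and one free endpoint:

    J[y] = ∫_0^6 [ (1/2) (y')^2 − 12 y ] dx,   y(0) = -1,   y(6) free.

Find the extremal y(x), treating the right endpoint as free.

The Lagrangian L = (1/2) (y')^2 − 12 y gives
    ∂L/∂y = −12,   ∂L/∂y' = y'.
Euler-Lagrange: d/dx(y') − (−12) = 0, i.e. y'' + 12 = 0, so
    y(x) = −(12/2) x^2 + C1 x + C2.
Fixed left endpoint y(0) = -1 ⇒ C2 = -1.
The right endpoint x = 6 is free, so the natural (transversality) condition is ∂L/∂y' |_{x=6} = 0, i.e. y'(6) = 0.
Compute y'(x) = −12 x + C1, so y'(6) = −72 + C1 = 0 ⇒ C1 = 72.
Therefore the extremal is
    y(x) = −6 x^2 + 72 x − 1.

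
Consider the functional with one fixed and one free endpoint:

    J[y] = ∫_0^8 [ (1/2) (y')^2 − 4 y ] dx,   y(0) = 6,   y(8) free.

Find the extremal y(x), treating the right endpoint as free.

The Lagrangian L = (1/2) (y')^2 − 4 y gives
    ∂L/∂y = −4,   ∂L/∂y' = y'.
Euler-Lagrange: d/dx(y') − (−4) = 0, i.e. y'' + 4 = 0, so
    y(x) = −(4/2) x^2 + C1 x + C2.
Fixed left endpoint y(0) = 6 ⇒ C2 = 6.
The right endpoint x = 8 is free, so the natural (transversality) condition is ∂L/∂y' |_{x=8} = 0, i.e. y'(8) = 0.
Compute y'(x) = −4 x + C1, so y'(8) = −32 + C1 = 0 ⇒ C1 = 32.
Therefore the extremal is
    y(x) = −2 x^2 + 32 x + 6.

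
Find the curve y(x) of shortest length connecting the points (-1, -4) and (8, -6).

Arc-length functional: J[y] = ∫ sqrt(1 + (y')^2) dx.
Lagrangian L = sqrt(1 + (y')^2) has no explicit y dependence, so ∂L/∂y = 0 and the Euler-Lagrange equation gives
    d/dx( y' / sqrt(1 + (y')^2) ) = 0  ⇒  y' / sqrt(1 + (y')^2) = const.
Hence y' is constant, so y(x) is affine.
Fitting the endpoints (-1, -4) and (8, -6):
    slope m = ((-6) − (-4)) / (8 − (-1)) = -2/9,
    intercept c = (-4) − m·(-1) = -38/9.
Extremal: y(x) = (-2/9) x - 38/9.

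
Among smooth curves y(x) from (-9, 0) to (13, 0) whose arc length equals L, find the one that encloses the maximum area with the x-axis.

Set up the augmented Lagrangian using a multiplier λ for the length constraint:
    F(y, y') = y − λ sqrt(1 + y'^2).
F has no explicit x dependence, so the Beltrami identity yields a first integral
    F − y' ∂F/∂y' = C.
Compute ∂F/∂y' = −λ y' / sqrt(1 + y'^2). Then
    y − λ sqrt(1 + y'^2) + λ y'^2 / sqrt(1 + y'^2) = C
    ⇒  y − λ / sqrt(1 + y'^2) = C.
Solving for y' and integrating gives
    (x − a)^2 + (y − b)^2 = λ^2,
a circular arc of radius λ. The constants a, b are determined by the endpoint conditions y(-9) = y(13) = 0, and λ is fixed implicitly by the length constraint
    ∫_{-9}^{13} sqrt(1 + y'^2) dx = L.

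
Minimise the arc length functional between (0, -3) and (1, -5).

Arc-length functional: J[y] = ∫ sqrt(1 + (y')^2) dx.
Lagrangian L = sqrt(1 + (y')^2) has no explicit y dependence, so ∂L/∂y = 0 and the Euler-Lagrange equation gives
    d/dx( y' / sqrt(1 + (y')^2) ) = 0  ⇒  y' / sqrt(1 + (y')^2) = const.
Hence y' is constant, so y(x) is affine.
Fitting the endpoints (0, -3) and (1, -5):
    slope m = ((-5) − (-3)) / (1 − 0) = -2,
    intercept c = (-3) − m·0 = -3.
Extremal: y(x) = -2 x - 3.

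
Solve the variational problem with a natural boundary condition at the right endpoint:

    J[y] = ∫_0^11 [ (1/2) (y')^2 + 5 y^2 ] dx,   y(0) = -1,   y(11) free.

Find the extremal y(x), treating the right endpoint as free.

The Lagrangian L = (1/2) (y')^2 + 5 y^2 gives
    ∂L/∂y = 10 y,   ∂L/∂y' = y'.
Euler-Lagrange: y'' − 10 y = 0.
With k = sqrt(10), the general solution is
    y(x) = A cosh(sqrt(10) x) + B sinh(sqrt(10) x).
Fixed left endpoint y(0) = -1 ⇒ A = -1.
The right endpoint x = 11 is free, so the natural (transversality) condition is ∂L/∂y' |_{x=11} = 0, i.e. y'(11) = 0.
Compute y'(x) = A k sinh(k x) + B k cosh(k x), so
    y'(11) = A k sinh(k·11) + B k cosh(k·11) = 0
    ⇒ B = −A tanh(k·11) = tanh(sqrt(10)·11).
Therefore the extremal is
    y(x) = −cosh(sqrt(10) x) + tanh(sqrt(10)·11) sinh(sqrt(10) x).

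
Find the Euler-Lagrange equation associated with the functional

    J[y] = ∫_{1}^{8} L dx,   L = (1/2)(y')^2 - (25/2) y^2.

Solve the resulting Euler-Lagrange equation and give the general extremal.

The Lagrangian is L = (1/2)(y')^2 - (25/2) y^2.
∂L/∂y = -25y.
∂L/∂y' = y'.
The Euler-Lagrange equation d/dx(∂L/∂y') − ∂L/∂y = 0 becomes:
    y'' + 25 y = 0
General solution: y(x) = A sin(5x) + B cos(5x), where A and B are arbitrary constants fixed by the endpoint conditions.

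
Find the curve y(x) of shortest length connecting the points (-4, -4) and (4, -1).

Arc-length functional: J[y] = ∫ sqrt(1 + (y')^2) dx.
Lagrangian L = sqrt(1 + (y')^2) has no explicit y dependence, so ∂L/∂y = 0 and the Euler-Lagrange equation gives
    d/dx( y' / sqrt(1 + (y')^2) ) = 0  ⇒  y' / sqrt(1 + (y')^2) = const.
Hence y' is constant, so y(x) is affine.
Fitting the endpoints (-4, -4) and (4, -1):
    slope m = ((-1) − (-4)) / (4 − (-4)) = 3/8,
    intercept c = (-4) − m·(-4) = -5/2.
Extremal: y(x) = (3/8) x - 5/2.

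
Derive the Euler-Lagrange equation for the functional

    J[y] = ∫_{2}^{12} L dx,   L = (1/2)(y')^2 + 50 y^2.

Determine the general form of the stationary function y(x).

The Lagrangian is L = (1/2)(y')^2 + 50 y^2.
∂L/∂y = 100y.
∂L/∂y' = y'.
The Euler-Lagrange equation d/dx(∂L/∂y') − ∂L/∂y = 0 becomes:
    y'' - 100 y = 0
General solution: y(x) = A e^(10x) + B e^(-10x), where A and B are arbitrary constants fixed by the endpoint conditions.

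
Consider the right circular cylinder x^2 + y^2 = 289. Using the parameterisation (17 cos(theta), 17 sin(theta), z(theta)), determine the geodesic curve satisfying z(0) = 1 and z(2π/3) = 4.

Parameterise the cylinder of radius R = 17 as
    r(θ) = (17 cos θ, 17 sin θ, z(θ)).
The arc-length element is
    ds = sqrt(289 + (dz/dθ)^2) dθ,
so the Lagrangian is L = sqrt(289 + z'^2).
L depends on z' only, not on z or θ, so ∂L/∂z = 0 and
    ∂L/∂z' = z' / sqrt(289 + z'^2).
The Euler-Lagrange equation gives
    d/dθ( z' / sqrt(289 + z'^2) ) = 0,
so z' is constant. Integrating once:
    z(θ) = a θ + b,
a helix on the cylinder (a straight line when the cylinder is unrolled). The constants a, b are determined by the endpoint conditions.
With endpoint conditions z(0) = 1 and z(2π/3) = 4: from z(0) = b we get b = 1, and a·2π/3 + 1 = 4 gives a = 9/(2π), so
    z(θ) = (9/(2π)) θ + 1.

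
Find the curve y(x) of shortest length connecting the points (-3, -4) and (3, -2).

Arc-length functional: J[y] = ∫ sqrt(1 + (y')^2) dx.
Lagrangian L = sqrt(1 + (y')^2) has no explicit y dependence, so ∂L/∂y = 0 and the Euler-Lagrange equation gives
    d/dx( y' / sqrt(1 + (y')^2) ) = 0  ⇒  y' / sqrt(1 + (y')^2) = const.
Hence y' is constant, so y(x) is affine.
Fitting the endpoints (-3, -4) and (3, -2):
    slope m = ((-2) − (-4)) / (3 − (-3)) = 1/3,
    intercept c = (-4) − m·(-3) = -3.
Extremal: y(x) = (1/3) x - 3.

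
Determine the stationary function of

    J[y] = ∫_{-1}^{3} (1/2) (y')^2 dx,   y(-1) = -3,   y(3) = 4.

The Lagrangian is L = (1/2) (y')^2.
Compute ∂L/∂y = 0, ∂L/∂y' = y'.
The Euler-Lagrange equation d/dx(∂L/∂y') − ∂L/∂y = 0 reduces to
    y'' = 0.
Its general solution is
    y(x) = A x + B,
with A, B fixed by the endpoint conditions.
Applying the endpoint conditions y(-1) = -3 and y(3) = 4: solve A·-1 + B = -3 and A·3 + B = 4. Subtracting gives A(3 − -1) = 4 − -3, so A = 7/4, and B = -3 − A·-1 = -5/4. Therefore
    y(x) = (7/4) x - 5/4.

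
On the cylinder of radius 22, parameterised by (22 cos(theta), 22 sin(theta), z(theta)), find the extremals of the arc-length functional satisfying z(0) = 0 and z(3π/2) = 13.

Parameterise the cylinder of radius R = 22 as
    r(θ) = (22 cos θ, 22 sin θ, z(θ)).
The arc-length element is
    ds = sqrt(484 + (dz/dθ)^2) dθ,
so the Lagrangian is L = sqrt(484 + z'^2).
L depends on z' only, not on z or θ, so ∂L/∂z = 0 and
    ∂L/∂z' = z' / sqrt(484 + z'^2).
The Euler-Lagrange equation gives
    d/dθ( z' / sqrt(484 + z'^2) ) = 0,
so z' is constant. Integrating once:
    z(θ) = a θ + b,
a helix on the cylinder (a straight line when the cylinder is unrolled). The constants a, b are determined by the endpoint conditions.
With endpoint conditions z(0) = 0 and z(3π/2) = 13: from z(0) = b we get b = 0, and a·3π/2 + 0 = 13 gives a = 26/(3π), so
    z(θ) = (26/(3π)) θ.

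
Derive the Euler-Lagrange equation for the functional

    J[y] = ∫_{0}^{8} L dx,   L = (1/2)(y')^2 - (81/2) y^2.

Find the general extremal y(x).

The Lagrangian is L = (1/2)(y')^2 - (81/2) y^2.
∂L/∂y = -81y.
∂L/∂y' = y'.
The Euler-Lagrange equation d/dx(∂L/∂y') − ∂L/∂y = 0 becomes:
    y'' + 81 y = 0
General solution: y(x) = A sin(9x) + B cos(9x), where A and B are arbitrary constants fixed by the endpoint conditions.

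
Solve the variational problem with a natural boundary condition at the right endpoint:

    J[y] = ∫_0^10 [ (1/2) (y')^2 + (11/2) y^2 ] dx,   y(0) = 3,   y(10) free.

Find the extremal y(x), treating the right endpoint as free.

The Lagrangian L = (1/2) (y')^2 + (11/2) y^2 gives
    ∂L/∂y = 11 y,   ∂L/∂y' = y'.
Euler-Lagrange: y'' − 11 y = 0.
With k = sqrt(11), the general solution is
    y(x) = A cosh(sqrt(11) x) + B sinh(sqrt(11) x).
Fixed left endpoint y(0) = 3 ⇒ A = 3.
The right endpoint x = 10 is free, so the natural (transversality) condition is ∂L/∂y' |_{x=10} = 0, i.e. y'(10) = 0.
Compute y'(x) = A k sinh(k x) + B k cosh(k x), so
    y'(10) = A k sinh(k·10) + B k cosh(k·10) = 0
    ⇒ B = −A tanh(k·10) = − 3 tanh(sqrt(11)·10).
Therefore the extremal is
    y(x) = 3 cosh(sqrt(11) x) − 3 tanh(sqrt(11)·10) sinh(sqrt(11) x).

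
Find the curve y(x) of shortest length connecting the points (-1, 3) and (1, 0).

Arc-length functional: J[y] = ∫ sqrt(1 + (y')^2) dx.
Lagrangian L = sqrt(1 + (y')^2) has no explicit y dependence, so ∂L/∂y = 0 and the Euler-Lagrange equation gives
    d/dx( y' / sqrt(1 + (y')^2) ) = 0  ⇒  y' / sqrt(1 + (y')^2) = const.
Hence y' is constant, so y(x) is affine.
Fitting the endpoints (-1, 3) and (1, 0):
    slope m = (0 − 3) / (1 − (-1)) = -3/2,
    intercept c = 3 − m·(-1) = 3/2.
Extremal: y(x) = (-3/2) x + 3/2.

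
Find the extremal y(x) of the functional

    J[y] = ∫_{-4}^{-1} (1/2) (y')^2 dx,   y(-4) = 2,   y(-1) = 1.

The Lagrangian is L = (1/2) (y')^2.
Compute ∂L/∂y = 0, ∂L/∂y' = y'.
The Euler-Lagrange equation d/dx(∂L/∂y') − ∂L/∂y = 0 reduces to
    y'' = 0.
Its general solution is
    y(x) = A x + B,
with A, B fixed by the endpoint conditions.
Applying the endpoint conditions y(-4) = 2 and y(-1) = 1: solve A·-4 + B = 2 and A·-1 + B = 1. Subtracting gives A(-1 − -4) = 1 − 2, so A = -1/3, and B = 2 − A·-4 = 2/3. Therefore
    y(x) = (-1/3) x + 2/3.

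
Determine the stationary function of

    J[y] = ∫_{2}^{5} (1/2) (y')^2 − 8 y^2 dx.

The Lagrangian is L = (1/2) (y')^2 − 8 y^2.
Compute ∂L/∂y = -16y, ∂L/∂y' = y'.
The Euler-Lagrange equation d/dx(∂L/∂y') − ∂L/∂y = 0 reduces to
    y'' + 16 y = 0.
Its general solution is
    y(x) = A sin(4x) + B cos(4x),
with A, B fixed by the endpoint conditions.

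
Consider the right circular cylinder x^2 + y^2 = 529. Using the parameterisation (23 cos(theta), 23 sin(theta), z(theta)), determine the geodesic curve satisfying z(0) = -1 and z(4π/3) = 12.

Parameterise the cylinder of radius R = 23 as
    r(θ) = (23 cos θ, 23 sin θ, z(θ)).
The arc-length element is
    ds = sqrt(529 + (dz/dθ)^2) dθ,
so the Lagrangian is L = sqrt(529 + z'^2).
L depends on z' only, not on z or θ, so ∂L/∂z = 0 and
    ∂L/∂z' = z' / sqrt(529 + z'^2).
The Euler-Lagrange equation gives
    d/dθ( z' / sqrt(529 + z'^2) ) = 0,
so z' is constant. Integrating once:
    z(θ) = a θ + b,
a helix on the cylinder (a straight line when the cylinder is unrolled). The constants a, b are determined by the endpoint conditions.
With endpoint conditions z(0) = -1 and z(4π/3) = 12: from z(0) = b we get b = -1, and a·4π/3 + -1 = 12 gives a = 39/(4π), so
    z(θ) = (39/(4π)) θ − 1.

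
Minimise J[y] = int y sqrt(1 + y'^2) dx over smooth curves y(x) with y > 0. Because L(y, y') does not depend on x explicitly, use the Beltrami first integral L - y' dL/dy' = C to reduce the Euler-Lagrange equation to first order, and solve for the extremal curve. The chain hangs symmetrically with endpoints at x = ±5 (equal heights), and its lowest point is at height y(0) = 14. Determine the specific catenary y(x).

The Lagrangian L(y, y') = y sqrt(1 + y'^2) has no explicit x dependence, so the Beltrami identity applies:
    L − y' ∂L/∂y' = C.
Compute ∂L/∂y' = y · y' / sqrt(1 + y'^2). Then
    L − y' ∂L/∂y'
    = y sqrt(1 + y'^2) − y · y'^2 / sqrt(1 + y'^2)
    = y (1 + y'^2 − y'^2) / sqrt(1 + y'^2)
    = y / sqrt(1 + y'^2) = C.
Squaring gives y^2 = C^2 (1 + y'^2), i.e.
    y'^2 = y^2 / C^2 − 1.
Separating variables,
    dy / sqrt(y^2 − C^2) = dx / C,
and integrating gives arccosh(y / C) = (x − a)/C, so
    y(x) = C cosh((x − a)/C),
the catenary. The constants C and a are fixed by the two endpoint conditions (and, for the hanging-chain problem, the length constraint selects C).
Now fit the given data. The endpoints x = ±5 are symmetric at equal height, so the catenary is even about its minimum: a = 0 and y(x) = C cosh(x/C). The lowest point is y(0) = C cosh(0) = C, and we are told y(0) = 14, so C = 14. Therefore
    y(x) = 14 cosh(x/14),
and at the endpoints
    y(±5) = 14 cosh(5/14).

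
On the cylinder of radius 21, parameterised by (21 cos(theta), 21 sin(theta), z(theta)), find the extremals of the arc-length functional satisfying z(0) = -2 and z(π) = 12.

Parameterise the cylinder of radius R = 21 as
    r(θ) = (21 cos θ, 21 sin θ, z(θ)).
The arc-length element is
    ds = sqrt(441 + (dz/dθ)^2) dθ,
so the Lagrangian is L = sqrt(441 + z'^2).
L depends on z' only, not on z or θ, so ∂L/∂z = 0 and
    ∂L/∂z' = z' / sqrt(441 + z'^2).
The Euler-Lagrange equation gives
    d/dθ( z' / sqrt(441 + z'^2) ) = 0,
so z' is constant. Integrating once:
    z(θ) = a θ + b,
a helix on the cylinder (a straight line when the cylinder is unrolled). The constants a, b are determined by the endpoint conditions.
With endpoint conditions z(0) = -2 and z(π) = 12: from z(0) = b we get b = -2, and a·π + -2 = 12 gives a = 14/π, so
    z(θ) = (14/π) θ − 2.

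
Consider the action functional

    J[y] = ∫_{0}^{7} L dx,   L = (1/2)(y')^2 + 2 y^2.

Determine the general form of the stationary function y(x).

The Lagrangian is L = (1/2)(y')^2 + 2 y^2.
∂L/∂y = 4y.
∂L/∂y' = y'.
The Euler-Lagrange equation d/dx(∂L/∂y') − ∂L/∂y = 0 becomes:
    y'' - 4 y = 0
General solution: y(x) = A e^(2x) + B e^(-2x), where A and B are arbitrary constants fixed by the endpoint conditions.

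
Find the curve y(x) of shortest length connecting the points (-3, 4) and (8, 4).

Arc-length functional: J[y] = ∫ sqrt(1 + (y')^2) dx.
Lagrangian L = sqrt(1 + (y')^2) has no explicit y dependence, so ∂L/∂y = 0 and the Euler-Lagrange equation gives
    d/dx( y' / sqrt(1 + (y')^2) ) = 0  ⇒  y' / sqrt(1 + (y')^2) = const.
Hence y' is constant, so y(x) is affine.
Fitting the endpoints (-3, 4) and (8, 4):
    slope m = (4 − 4) / (8 − (-3)) = 0,
    intercept c = 4 − m·(-3) = 4.
Extremal: y(x) = 4.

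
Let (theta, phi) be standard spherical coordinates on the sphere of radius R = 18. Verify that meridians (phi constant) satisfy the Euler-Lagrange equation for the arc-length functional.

On the sphere of radius R = 18 with spherical coordinates (θ, φ), the induced metric is
    ds^2 = 324(dθ^2 + sin^2(θ) dφ^2).
Using θ as the parameter, the arc-length functional becomes
    J[φ] = ∫ 18 sqrt(1 + sin^2(θ) (dφ/dθ)^2) dθ.
So L = 18 sqrt(1 + sin^2(θ) φ'^2). Compute
    ∂L/∂φ = 0  (L has no explicit φ dependence),
    ∂L/∂φ' = 18 sin^2(θ) φ' / sqrt(1 + sin^2(θ) φ'^2).
For the candidate φ(θ) = c (constant), φ' = 0, so ∂L/∂φ' evaluated along the candidate vanishes, and ∂L/∂φ is identically zero. Hence
    d/dθ(∂L/∂φ') − ∂L/∂φ = 0
is satisfied. Therefore meridians φ = const are extremals of arc length — they are geodesics on the sphere.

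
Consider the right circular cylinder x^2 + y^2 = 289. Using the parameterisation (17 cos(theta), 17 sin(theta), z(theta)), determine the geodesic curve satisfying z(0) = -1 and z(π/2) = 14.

Parameterise the cylinder of radius R = 17 as
    r(θ) = (17 cos θ, 17 sin θ, z(θ)).
The arc-length element is
    ds = sqrt(289 + (dz/dθ)^2) dθ,
so the Lagrangian is L = sqrt(289 + z'^2).
L depends on z' only, not on z or θ, so ∂L/∂z = 0 and
    ∂L/∂z' = z' / sqrt(289 + z'^2).
The Euler-Lagrange equation gives
    d/dθ( z' / sqrt(289 + z'^2) ) = 0,
so z' is constant. Integrating once:
    z(θ) = a θ + b,
a helix on the cylinder (a straight line when the cylinder is unrolled). The constants a, b are determined by the endpoint conditions.
With endpoint conditions z(0) = -1 and z(π/2) = 14: from z(0) = b we get b = -1, and a·π/2 + -1 = 14 gives a = 30/π, so
    z(θ) = (30/π) θ − 1.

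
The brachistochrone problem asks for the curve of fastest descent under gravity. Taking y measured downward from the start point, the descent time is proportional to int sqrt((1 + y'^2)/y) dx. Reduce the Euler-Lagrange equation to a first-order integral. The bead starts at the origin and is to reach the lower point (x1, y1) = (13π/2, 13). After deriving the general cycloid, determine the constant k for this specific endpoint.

The Lagrangian L = sqrt((1 + y'^2) / y) has no explicit x dependence, so the Beltrami identity applies:
    L − y' ∂L/∂y' = C.
Compute ∂L/∂y' = y' / sqrt(y (1 + y'^2)).
Substitute:
    sqrt((1 + y'^2)/y) − y'·y' / sqrt(y (1 + y'^2))
    = (1 + y'^2) / sqrt(y (1 + y'^2)) − y'^2 / sqrt(y (1 + y'^2))
    = 1 / sqrt(y (1 + y'^2)) = C.
Squaring and rearranging gives the first integral
    y (1 + y'^2) = 1/C^2 =: k   (constant).
Solving this first-order ODE by the substitution
    y = (k/2)(1 − cos θ)
yields the cycloid parameterisation
    x(θ) = (k/2)(θ − sin θ),   y(θ) = (k/2)(1 − cos θ).
The constant k is fixed by the endpoint condition.
Now fit the given lower endpoint (x1, y1) = (13π/2, 13). At the bottom of the first arch (θ = π), the parametric equations give
    y(π) = (k/2)(1 − cos π) = k,
    x(π) = (k/2)(π − sin π) = kπ/2.
Matching y(π) = 13 gives k = 13, consistent with x(π) = 13π/2. Therefore the specific cycloid is
    x(θ) = (13/2)(θ − sin θ),   y(θ) = (13/2)(1 − cos θ).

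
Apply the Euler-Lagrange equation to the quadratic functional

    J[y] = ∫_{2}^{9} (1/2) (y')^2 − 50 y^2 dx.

The Lagrangian is L = (1/2) (y')^2 − 50 y^2.
Compute ∂L/∂y = -100y, ∂L/∂y' = y'.
The Euler-Lagrange equation d/dx(∂L/∂y') − ∂L/∂y = 0 reduces to
    y'' + 100 y = 0.
Its general solution is
    y(x) = A sin(10x) + B cos(10x),
with A, B fixed by the endpoint conditions.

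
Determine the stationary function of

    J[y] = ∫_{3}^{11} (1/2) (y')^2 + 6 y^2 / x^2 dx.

The Lagrangian is L = (1/2) (y')^2 + 6 y^2 / x^2.
Compute ∂L/∂y = 12y/x^2, ∂L/∂y' = y'.
The Euler-Lagrange equation d/dx(∂L/∂y') − ∂L/∂y = 0 reduces to
    y'' − 12/x^2 · y = 0  (x > 0).
Its general solution is
    y(x) = A x^4 + B x^(-3),
with A, B fixed by the endpoint conditions.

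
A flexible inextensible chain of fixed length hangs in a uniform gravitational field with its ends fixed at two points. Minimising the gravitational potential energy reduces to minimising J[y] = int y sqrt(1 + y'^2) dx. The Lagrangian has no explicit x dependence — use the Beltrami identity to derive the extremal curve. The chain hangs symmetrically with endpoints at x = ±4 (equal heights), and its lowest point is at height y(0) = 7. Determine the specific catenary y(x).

The Lagrangian L(y, y') = y sqrt(1 + y'^2) has no explicit x dependence, so the Beltrami identity applies:
    L − y' ∂L/∂y' = C.
Compute ∂L/∂y' = y · y' / sqrt(1 + y'^2). Then
    L − y' ∂L/∂y'
    = y sqrt(1 + y'^2) − y · y'^2 / sqrt(1 + y'^2)
    = y (1 + y'^2 − y'^2) / sqrt(1 + y'^2)
    = y / sqrt(1 + y'^2) = C.
Squaring gives y^2 = C^2 (1 + y'^2), i.e.
    y'^2 = y^2 / C^2 − 1.
Separating variables,
    dy / sqrt(y^2 − C^2) = dx / C,
and integrating gives arccosh(y / C) = (x − a)/C, so
    y(x) = C cosh((x − a)/C),
the catenary. The constants C and a are fixed by the two endpoint conditions (and, for the hanging-chain problem, the length constraint selects C).
Now fit the given data. The endpoints x = ±4 are symmetric at equal height, so the catenary is even about its minimum: a = 0 and y(x) = C cosh(x/C). The lowest point is y(0) = C cosh(0) = C, and we are told y(0) = 7, so C = 7. Therefore
    y(x) = 7 cosh(x/7),
and at the endpoints
    y(±4) = 7 cosh(4/7).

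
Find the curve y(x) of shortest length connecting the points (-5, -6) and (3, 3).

Arc-length functional: J[y] = ∫ sqrt(1 + (y')^2) dx.
Lagrangian L = sqrt(1 + (y')^2) has no explicit y dependence, so ∂L/∂y = 0 and the Euler-Lagrange equation gives
    d/dx( y' / sqrt(1 + (y')^2) ) = 0  ⇒  y' / sqrt(1 + (y')^2) = const.
Hence y' is constant, so y(x) is affine.
Fitting the endpoints (-5, -6) and (3, 3):
    slope m = (3 − (-6)) / (3 − (-5)) = 9/8,
    intercept c = (-6) − m·(-5) = -3/8.
Extremal: y(x) = (9/8) x - 3/8.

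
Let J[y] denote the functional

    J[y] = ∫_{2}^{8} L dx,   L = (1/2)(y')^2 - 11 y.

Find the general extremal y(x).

The Lagrangian is L = (1/2)(y')^2 - 11 y.
∂L/∂y = -11.
∂L/∂y' = y'.
The Euler-Lagrange equation d/dx(∂L/∂y') − ∂L/∂y = 0 becomes:
    y'' + 11 = 0
General solution: y(x) = -(11/2) x^2 + A x + B, where A and B are arbitrary constants fixed by the endpoint conditions.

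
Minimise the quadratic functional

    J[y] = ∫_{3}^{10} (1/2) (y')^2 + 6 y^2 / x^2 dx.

The Lagrangian is L = (1/2) (y')^2 + 6 y^2 / x^2.
Compute ∂L/∂y = 12y/x^2, ∂L/∂y' = y'.
The Euler-Lagrange equation d/dx(∂L/∂y') − ∂L/∂y = 0 reduces to
    y'' − 12/x^2 · y = 0  (x > 0).
Its general solution is
    y(x) = A x^4 + B x^(-3),
with A, B fixed by the endpoint conditions.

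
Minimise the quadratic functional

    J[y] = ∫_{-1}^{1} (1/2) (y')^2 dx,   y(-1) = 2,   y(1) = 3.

The Lagrangian is L = (1/2) (y')^2.
Compute ∂L/∂y = 0, ∂L/∂y' = y'.
The Euler-Lagrange equation d/dx(∂L/∂y') − ∂L/∂y = 0 reduces to
    y'' = 0.
Its general solution is
    y(x) = A x + B,
with A, B fixed by the endpoint conditions.
Applying the endpoint conditions y(-1) = 2 and y(1) = 3: solve A·-1 + B = 2 and A·1 + B = 3. Subtracting gives A(1 − -1) = 3 − 2, so A = 1/2, and B = 2 − A·-1 = 5/2. Therefore
    y(x) = (1/2) x + 5/2.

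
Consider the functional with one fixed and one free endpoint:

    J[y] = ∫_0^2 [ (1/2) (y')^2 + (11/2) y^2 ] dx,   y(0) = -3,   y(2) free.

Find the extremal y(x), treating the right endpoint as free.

The Lagrangian L = (1/2) (y')^2 + (11/2) y^2 gives
    ∂L/∂y = 11 y,   ∂L/∂y' = y'.
Euler-Lagrange: y'' − 11 y = 0.
With k = sqrt(11), the general solution is
    y(x) = A cosh(sqrt(11) x) + B sinh(sqrt(11) x).
Fixed left endpoint y(0) = -3 ⇒ A = -3.
The right endpoint x = 2 is free, so the natural (transversality) condition is ∂L/∂y' |_{x=2} = 0, i.e. y'(2) = 0.
Compute y'(x) = A k sinh(k x) + B k cosh(k x), so
    y'(2) = A k sinh(k·2) + B k cosh(k·2) = 0
    ⇒ B = −A tanh(k·2) = 3 tanh(sqrt(11)·2).
Therefore the extremal is
    y(x) = −3 cosh(sqrt(11) x) + 3 tanh(sqrt(11)·2) sinh(sqrt(11) x).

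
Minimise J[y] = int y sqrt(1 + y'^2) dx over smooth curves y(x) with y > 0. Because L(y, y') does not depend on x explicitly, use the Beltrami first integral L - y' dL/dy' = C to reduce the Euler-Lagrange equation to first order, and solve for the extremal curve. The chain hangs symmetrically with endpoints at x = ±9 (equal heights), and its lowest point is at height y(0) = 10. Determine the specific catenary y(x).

The Lagrangian L(y, y') = y sqrt(1 + y'^2) has no explicit x dependence, so the Beltrami identity applies:
    L − y' ∂L/∂y' = C.
Compute ∂L/∂y' = y · y' / sqrt(1 + y'^2). Then
    L − y' ∂L/∂y'
    = y sqrt(1 + y'^2) − y · y'^2 / sqrt(1 + y'^2)
    = y (1 + y'^2 − y'^2) / sqrt(1 + y'^2)
    = y / sqrt(1 + y'^2) = C.
Squaring gives y^2 = C^2 (1 + y'^2), i.e.
    y'^2 = y^2 / C^2 − 1.
Separating variables,
    dy / sqrt(y^2 − C^2) = dx / C,
and integrating gives arccosh(y / C) = (x − a)/C, so
    y(x) = C cosh((x − a)/C),
the catenary. The constants C and a are fixed by the two endpoint conditions (and, for the hanging-chain problem, the length constraint selects C).
Now fit the given data. The endpoints x = ±9 are symmetric at equal height, so the catenary is even about its minimum: a = 0 and y(x) = C cosh(x/C). The lowest point is y(0) = C cosh(0) = C, and we are told y(0) = 10, so C = 10. Therefore
    y(x) = 10 cosh(x/10),
and at the endpoints
    y(±9) = 10 cosh(9/10).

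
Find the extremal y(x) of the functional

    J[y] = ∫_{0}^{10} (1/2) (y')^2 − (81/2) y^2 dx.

The Lagrangian is L = (1/2) (y')^2 − (81/2) y^2.
Compute ∂L/∂y = -81y, ∂L/∂y' = y'.
The Euler-Lagrange equation d/dx(∂L/∂y') − ∂L/∂y = 0 reduces to
    y'' + 81 y = 0.
Its general solution is
    y(x) = A sin(9x) + B cos(9x),
with A, B fixed by the endpoint conditions.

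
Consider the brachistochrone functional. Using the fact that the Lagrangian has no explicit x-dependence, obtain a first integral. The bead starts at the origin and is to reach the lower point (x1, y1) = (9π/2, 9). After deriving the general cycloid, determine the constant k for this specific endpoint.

The Lagrangian L = sqrt((1 + y'^2) / y) has no explicit x dependence, so the Beltrami identity applies:
    L − y' ∂L/∂y' = C.
Compute ∂L/∂y' = y' / sqrt(y (1 + y'^2)).
Substitute:
    sqrt((1 + y'^2)/y) − y'·y' / sqrt(y (1 + y'^2))
    = (1 + y'^2) / sqrt(y (1 + y'^2)) − y'^2 / sqrt(y (1 + y'^2))
    = 1 / sqrt(y (1 + y'^2)) = C.
Squaring and rearranging gives the first integral
    y (1 + y'^2) = 1/C^2 =: k   (constant).
Solving this first-order ODE by the substitution
    y = (k/2)(1 − cos θ)
yields the cycloid parameterisation
    x(θ) = (k/2)(θ − sin θ),   y(θ) = (k/2)(1 − cos θ).
The constant k is fixed by the endpoint condition.
Now fit the given lower endpoint (x1, y1) = (9π/2, 9). At the bottom of the first arch (θ = π), the parametric equations give
    y(π) = (k/2)(1 − cos π) = k,
    x(π) = (k/2)(π − sin π) = kπ/2.
Matching y(π) = 9 gives k = 9, consistent with x(π) = 9π/2. Therefore the specific cycloid is
    x(θ) = (9/2)(θ − sin θ),   y(θ) = (9/2)(1 − cos θ).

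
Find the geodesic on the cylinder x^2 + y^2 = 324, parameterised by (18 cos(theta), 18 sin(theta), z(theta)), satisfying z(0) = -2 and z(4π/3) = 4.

Parameterise the cylinder of radius R = 18 as
    r(θ) = (18 cos θ, 18 sin θ, z(θ)).
The arc-length element is
    ds = sqrt(324 + (dz/dθ)^2) dθ,
so the Lagrangian is L = sqrt(324 + z'^2).
L depends on z' only, not on z or θ, so ∂L/∂z = 0 and
    ∂L/∂z' = z' / sqrt(324 + z'^2).
The Euler-Lagrange equation gives
    d/dθ( z' / sqrt(324 + z'^2) ) = 0,
so z' is constant. Integrating once:
    z(θ) = a θ + b,
a helix on the cylinder (a straight line when the cylinder is unrolled). The constants a, b are determined by the endpoint conditions.
With endpoint conditions z(0) = -2 and z(4π/3) = 4: from z(0) = b we get b = -2, and a·4π/3 + -2 = 4 gives a = 9/(2π), so
    z(θ) = (9/(2π)) θ − 2.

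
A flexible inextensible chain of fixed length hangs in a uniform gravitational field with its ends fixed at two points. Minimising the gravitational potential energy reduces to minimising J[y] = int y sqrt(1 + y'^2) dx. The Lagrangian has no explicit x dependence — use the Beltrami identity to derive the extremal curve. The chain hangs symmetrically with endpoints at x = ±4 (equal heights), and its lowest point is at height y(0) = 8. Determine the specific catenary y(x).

The Lagrangian L(y, y') = y sqrt(1 + y'^2) has no explicit x dependence, so the Beltrami identity applies:
    L − y' ∂L/∂y' = C.
Compute ∂L/∂y' = y · y' / sqrt(1 + y'^2). Then
    L − y' ∂L/∂y'
    = y sqrt(1 + y'^2) − y · y'^2 / sqrt(1 + y'^2)
    = y (1 + y'^2 − y'^2) / sqrt(1 + y'^2)
    = y / sqrt(1 + y'^2) = C.
Squaring gives y^2 = C^2 (1 + y'^2), i.e.
    y'^2 = y^2 / C^2 − 1.
Separating variables,
    dy / sqrt(y^2 − C^2) = dx / C,
and integrating gives arccosh(y / C) = (x − a)/C, so
    y(x) = C cosh((x − a)/C),
the catenary. The constants C and a are fixed by the two endpoint conditions (and, for the hanging-chain problem, the length constraint selects C).
Now fit the given data. The endpoints x = ±4 are symmetric at equal height, so the catenary is even about its minimum: a = 0 and y(x) = C cosh(x/C). The lowest point is y(0) = C cosh(0) = C, and we are told y(0) = 8, so C = 8. Therefore
    y(x) = 8 cosh(x/8),
and at the endpoints
    y(±4) = 8 cosh(4/8).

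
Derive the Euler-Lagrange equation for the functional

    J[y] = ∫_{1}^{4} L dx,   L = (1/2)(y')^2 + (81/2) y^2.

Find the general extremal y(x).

The Lagrangian is L = (1/2)(y')^2 + (81/2) y^2.
∂L/∂y = 81y.
∂L/∂y' = y'.
The Euler-Lagrange equation d/dx(∂L/∂y') − ∂L/∂y = 0 becomes:
    y'' - 81 y = 0
General solution: y(x) = A e^(9x) + B e^(-9x), where A and B are arbitrary constants fixed by the endpoint conditions.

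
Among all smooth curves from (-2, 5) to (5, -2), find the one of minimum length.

Arc-length functional: J[y] = ∫ sqrt(1 + (y')^2) dx.
Lagrangian L = sqrt(1 + (y')^2) has no explicit y dependence, so ∂L/∂y = 0 and the Euler-Lagrange equation gives
    d/dx( y' / sqrt(1 + (y')^2) ) = 0  ⇒  y' / sqrt(1 + (y')^2) = const.
Hence y' is constant, so y(x) is affine.
Fitting the endpoints (-2, 5) and (5, -2):
    slope m = ((-2) − 5) / (5 − (-2)) = -1,
    intercept c = 5 − m·(-2) = 3.
Extremal: y(x) = -x + 3.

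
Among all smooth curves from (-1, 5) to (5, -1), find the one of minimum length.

Arc-length functional: J[y] = ∫ sqrt(1 + (y')^2) dx.
Lagrangian L = sqrt(1 + (y')^2) has no explicit y dependence, so ∂L/∂y = 0 and the Euler-Lagrange equation gives
    d/dx( y' / sqrt(1 + (y')^2) ) = 0  ⇒  y' / sqrt(1 + (y')^2) = const.
Hence y' is constant, so y(x) is affine.
Fitting the endpoints (-1, 5) and (5, -1):
    slope m = ((-1) − 5) / (5 − (-1)) = -1,
    intercept c = 5 − m·(-1) = 4.
Extremal: y(x) = -x + 4.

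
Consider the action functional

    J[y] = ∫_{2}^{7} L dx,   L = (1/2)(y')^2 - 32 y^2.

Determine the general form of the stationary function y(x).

The Lagrangian is L = (1/2)(y')^2 - 32 y^2.
∂L/∂y = -64y.
∂L/∂y' = y'.
The Euler-Lagrange equation d/dx(∂L/∂y') − ∂L/∂y = 0 becomes:
    y'' + 64 y = 0
General solution: y(x) = A sin(8x) + B cos(8x), where A and B are arbitrary constants fixed by the endpoint conditions.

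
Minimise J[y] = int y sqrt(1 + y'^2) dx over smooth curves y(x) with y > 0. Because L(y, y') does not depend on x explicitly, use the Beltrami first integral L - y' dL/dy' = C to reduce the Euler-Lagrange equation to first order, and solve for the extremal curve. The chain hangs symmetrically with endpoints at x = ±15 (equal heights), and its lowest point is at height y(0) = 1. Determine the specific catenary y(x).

The Lagrangian L(y, y') = y sqrt(1 + y'^2) has no explicit x dependence, so the Beltrami identity applies:
    L − y' ∂L/∂y' = C.
Compute ∂L/∂y' = y · y' / sqrt(1 + y'^2). Then
    L − y' ∂L/∂y'
    = y sqrt(1 + y'^2) − y · y'^2 / sqrt(1 + y'^2)
    = y (1 + y'^2 − y'^2) / sqrt(1 + y'^2)
    = y / sqrt(1 + y'^2) = C.
Squaring gives y^2 = C^2 (1 + y'^2), i.e.
    y'^2 = y^2 / C^2 − 1.
Separating variables,
    dy / sqrt(y^2 − C^2) = dx / C,
and integrating gives arccosh(y / C) = (x − a)/C, so
    y(x) = C cosh((x − a)/C),
the catenary. The constants C and a are fixed by the two endpoint conditions (and, for the hanging-chain problem, the length constraint selects C).
Now fit the given data. The endpoints x = ±15 are symmetric at equal height, so the catenary is even about its minimum: a = 0 and y(x) = C cosh(x/C). The lowest point is y(0) = C cosh(0) = C, and we are told y(0) = 1, so C = 1. Therefore
    y(x) = cosh(x),
and at the endpoints
    y(±15) = cosh(15).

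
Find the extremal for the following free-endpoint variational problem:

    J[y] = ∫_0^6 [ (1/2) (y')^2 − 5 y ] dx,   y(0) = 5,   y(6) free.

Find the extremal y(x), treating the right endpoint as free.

The Lagrangian L = (1/2) (y')^2 − 5 y gives
    ∂L/∂y = −5,   ∂L/∂y' = y'.
Euler-Lagrange: d/dx(y') − (−5) = 0, i.e. y'' + 5 = 0, so
    y(x) = −(5/2) x^2 + C1 x + C2.
Fixed left endpoint y(0) = 5 ⇒ C2 = 5.
The right endpoint x = 6 is free, so the natural (transversality) condition is ∂L/∂y' |_{x=6} = 0, i.e. y'(6) = 0.
Compute y'(x) = −5 x + C1, so y'(6) = −30 + C1 = 0 ⇒ C1 = 30.
Therefore the extremal is
    y(x) = −(5/2) x^2 + 30 x + 5.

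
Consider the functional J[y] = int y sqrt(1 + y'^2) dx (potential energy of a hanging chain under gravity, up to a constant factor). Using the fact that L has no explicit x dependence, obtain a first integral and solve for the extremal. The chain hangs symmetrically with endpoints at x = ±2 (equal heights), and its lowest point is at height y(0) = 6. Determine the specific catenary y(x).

The Lagrangian L(y, y') = y sqrt(1 + y'^2) has no explicit x dependence, so the Beltrami identity applies:
    L − y' ∂L/∂y' = C.
Compute ∂L/∂y' = y · y' / sqrt(1 + y'^2). Then
    L − y' ∂L/∂y'
    = y sqrt(1 + y'^2) − y · y'^2 / sqrt(1 + y'^2)
    = y (1 + y'^2 − y'^2) / sqrt(1 + y'^2)
    = y / sqrt(1 + y'^2) = C.
Squaring gives y^2 = C^2 (1 + y'^2), i.e.
    y'^2 = y^2 / C^2 − 1.
Separating variables,
    dy / sqrt(y^2 − C^2) = dx / C,
and integrating gives arccosh(y / C) = (x − a)/C, so
    y(x) = C cosh((x − a)/C),
the catenary. The constants C and a are fixed by the two endpoint conditions (and, for the hanging-chain problem, the length constraint selects C).
Now fit the given data. The endpoints x = ±2 are symmetric at equal height, so the catenary is even about its minimum: a = 0 and y(x) = C cosh(x/C). The lowest point is y(0) = C cosh(0) = C, and we are told y(0) = 6, so C = 6. Therefore
    y(x) = 6 cosh(x/6),
and at the endpoints
    y(±2) = 6 cosh(2/6).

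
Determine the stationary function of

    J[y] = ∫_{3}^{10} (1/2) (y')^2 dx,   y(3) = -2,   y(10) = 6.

The Lagrangian is L = (1/2) (y')^2.
Compute ∂L/∂y = 0, ∂L/∂y' = y'.
The Euler-Lagrange equation d/dx(∂L/∂y') − ∂L/∂y = 0 reduces to
    y'' = 0.
Its general solution is
    y(x) = A x + B,
with A, B fixed by the endpoint conditions.
Applying the endpoint conditions y(3) = -2 and y(10) = 6: solve A·3 + B = -2 and A·10 + B = 6. Subtracting gives A(10 − 3) = 6 − -2, so A = 8/7, and B = -2 − A·3 = -38/7. Therefore
    y(x) = (8/7) x - 38/7.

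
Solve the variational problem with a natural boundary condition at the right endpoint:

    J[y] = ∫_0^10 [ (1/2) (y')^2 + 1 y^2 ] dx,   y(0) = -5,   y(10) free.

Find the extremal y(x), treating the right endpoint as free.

The Lagrangian L = (1/2) (y')^2 + 1 y^2 gives
    ∂L/∂y = 2 y,   ∂L/∂y' = y'.
Euler-Lagrange: y'' − 2 y = 0.
With k = sqrt(2), the general solution is
    y(x) = A cosh(sqrt(2) x) + B sinh(sqrt(2) x).
Fixed left endpoint y(0) = -5 ⇒ A = -5.
The right endpoint x = 10 is free, so the natural (transversality) condition is ∂L/∂y' |_{x=10} = 0, i.e. y'(10) = 0.
Compute y'(x) = A k sinh(k x) + B k cosh(k x), so
    y'(10) = A k sinh(k·10) + B k cosh(k·10) = 0
    ⇒ B = −A tanh(k·10) = 5 tanh(sqrt(2)·10).
Therefore the extremal is
    y(x) = −5 cosh(sqrt(2) x) + 5 tanh(sqrt(2)·10) sinh(sqrt(2) x).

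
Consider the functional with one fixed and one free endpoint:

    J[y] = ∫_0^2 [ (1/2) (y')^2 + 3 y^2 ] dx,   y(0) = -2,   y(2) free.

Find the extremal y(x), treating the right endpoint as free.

The Lagrangian L = (1/2) (y')^2 + 3 y^2 gives
    ∂L/∂y = 6 y,   ∂L/∂y' = y'.
Euler-Lagrange: y'' − 6 y = 0.
With k = sqrt(6), the general solution is
    y(x) = A cosh(sqrt(6) x) + B sinh(sqrt(6) x).
Fixed left endpoint y(0) = -2 ⇒ A = -2.
The right endpoint x = 2 is free, so the natural (transversality) condition is ∂L/∂y' |_{x=2} = 0, i.e. y'(2) = 0.
Compute y'(x) = A k sinh(k x) + B k cosh(k x), so
    y'(2) = A k sinh(k·2) + B k cosh(k·2) = 0
    ⇒ B = −A tanh(k·2) = 2 tanh(sqrt(6)·2).
Therefore the extremal is
    y(x) = −2 cosh(sqrt(6) x) + 2 tanh(sqrt(6)·2) sinh(sqrt(6) x).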